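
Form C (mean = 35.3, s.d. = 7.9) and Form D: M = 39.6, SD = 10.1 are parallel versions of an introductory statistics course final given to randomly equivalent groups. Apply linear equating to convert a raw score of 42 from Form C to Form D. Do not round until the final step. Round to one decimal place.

48.2

Linear equating: y = (SD_Y/SD_X)(x − M_X) + M_Y
y = (10.1/7.9)(42 − 35.3) + 39.6
y = 1.278481 × 6.7 + 39.6 = 8.5658 + 39.6 = 48.2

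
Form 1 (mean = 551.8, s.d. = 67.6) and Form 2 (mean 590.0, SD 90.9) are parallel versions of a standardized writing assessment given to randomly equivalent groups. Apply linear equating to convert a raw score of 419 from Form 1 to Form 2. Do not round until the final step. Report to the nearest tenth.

Linear equating: y = (SD_Y/SD_X)(x − M_X) + M_Y
y = (90.9/67.6)(419 − 551.8) + 590.0
y = 1.344675 × -132.8 + 590.0 = -178.5728 + 590.0 = 411.4

411.4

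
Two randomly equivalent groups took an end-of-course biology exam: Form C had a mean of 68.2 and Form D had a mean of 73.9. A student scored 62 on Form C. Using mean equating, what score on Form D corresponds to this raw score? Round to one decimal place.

Mean equating: y = x + (M_Y − M_X) = 62 + (73.9 − 68.2) = 67.7

67.7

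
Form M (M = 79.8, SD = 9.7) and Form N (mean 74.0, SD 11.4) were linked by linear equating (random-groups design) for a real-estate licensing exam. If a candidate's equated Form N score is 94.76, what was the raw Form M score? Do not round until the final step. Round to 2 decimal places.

Invert y = (SD_Y/SD_X)(x − M_X) + M_Y:
x = (SD_X/SD_Y)(y − M_Y) + M_X = (9.7/11.4)(94.76 − 74.0) + 79.8
x = 0.850877 × 20.760 + 79.8 = 97.46

97.46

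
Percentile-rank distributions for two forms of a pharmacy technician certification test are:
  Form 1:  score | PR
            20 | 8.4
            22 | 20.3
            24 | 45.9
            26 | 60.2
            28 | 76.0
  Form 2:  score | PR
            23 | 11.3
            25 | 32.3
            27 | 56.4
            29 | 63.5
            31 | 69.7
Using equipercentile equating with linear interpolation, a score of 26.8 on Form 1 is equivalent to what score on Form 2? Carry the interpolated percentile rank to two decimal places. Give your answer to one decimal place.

PR of 26.8 on Form 1: 60.2 + (26.8 − 26)/(28 − 26) × (76.0 − 60.2) = 66.52
On Form 2, PR 66.52 falls between score 29 (PR 63.5) and 31 (PR 69.7).
Interpolate: 29 + (66.52 − 63.5)/(69.7 − 63.5) × (31 − 29) = 30.0

30.0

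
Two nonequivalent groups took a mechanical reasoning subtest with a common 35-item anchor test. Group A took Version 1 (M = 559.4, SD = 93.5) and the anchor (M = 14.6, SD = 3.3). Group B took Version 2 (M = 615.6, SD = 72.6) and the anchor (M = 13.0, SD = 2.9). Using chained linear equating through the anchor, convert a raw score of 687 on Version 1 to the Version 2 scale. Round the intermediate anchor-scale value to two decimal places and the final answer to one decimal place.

768.3

Version 1 → anchor (Group A): v = (3.3/93.5)(687 − 559.4) + 14.6 = 19.10
anchor → Version 2 (Group B): y = (72.6/2.9)(19.10 − 13.0) + 615.6 = 768.3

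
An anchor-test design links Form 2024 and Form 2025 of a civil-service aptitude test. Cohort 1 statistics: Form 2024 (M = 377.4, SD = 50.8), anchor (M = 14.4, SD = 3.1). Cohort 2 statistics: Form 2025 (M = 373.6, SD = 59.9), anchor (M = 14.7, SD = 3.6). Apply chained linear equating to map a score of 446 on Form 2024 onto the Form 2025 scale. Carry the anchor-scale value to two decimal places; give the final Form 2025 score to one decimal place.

Form 2024 → anchor (Cohort 1): v = (3.1/50.8)(446 − 377.4) + 14.4 = 18.59
anchor → Form 2025 (Cohort 2): y = (59.9/3.6)(18.59 − 14.7) + 373.6 = 438.3

438.3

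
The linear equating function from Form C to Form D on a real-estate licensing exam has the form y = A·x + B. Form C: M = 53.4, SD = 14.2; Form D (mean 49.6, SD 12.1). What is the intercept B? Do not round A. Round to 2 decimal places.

4.10

A = SD_Y / SD_X = 12.1 / 14.2 = 0.852113
B = M_Y − A·M_X = 49.6 − 0.852113 × 53.4 = 4.10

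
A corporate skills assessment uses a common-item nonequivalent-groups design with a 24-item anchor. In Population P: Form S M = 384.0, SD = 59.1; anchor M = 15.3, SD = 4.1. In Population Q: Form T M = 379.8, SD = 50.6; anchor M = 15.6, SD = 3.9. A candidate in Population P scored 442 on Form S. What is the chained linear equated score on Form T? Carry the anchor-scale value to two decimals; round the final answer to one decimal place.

428.1

Form S → anchor (Population P): v = (4.1/59.1)(442 − 384.0) + 15.3 = 19.32
anchor → Form T (Population Q): y = (50.6/3.9)(19.32 − 15.6) + 379.8 = 428.1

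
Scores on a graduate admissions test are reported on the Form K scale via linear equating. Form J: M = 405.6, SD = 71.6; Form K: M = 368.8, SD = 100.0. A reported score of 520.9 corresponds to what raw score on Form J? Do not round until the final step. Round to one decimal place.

Invert y = (SD_Y/SD_X)(x − M_X) + M_Y:
x = (SD_X/SD_Y)(y − M_Y) + M_X = (71.6/100.0)(520.9 − 368.8) + 405.6
x = 0.716000 × 152.100 + 405.6 = 514.5

514.5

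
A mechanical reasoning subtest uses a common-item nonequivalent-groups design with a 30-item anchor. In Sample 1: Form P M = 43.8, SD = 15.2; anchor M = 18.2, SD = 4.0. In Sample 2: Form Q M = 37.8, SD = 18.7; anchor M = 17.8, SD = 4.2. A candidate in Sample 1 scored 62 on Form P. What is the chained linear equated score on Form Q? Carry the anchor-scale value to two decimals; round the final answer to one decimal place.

60.9

Form P → anchor (Sample 1): v = (4.0/15.2)(62 − 43.8) + 18.2 = 22.99
anchor → Form Q (Sample 2): y = (18.7/4.2)(22.99 − 17.8) + 37.8 = 60.9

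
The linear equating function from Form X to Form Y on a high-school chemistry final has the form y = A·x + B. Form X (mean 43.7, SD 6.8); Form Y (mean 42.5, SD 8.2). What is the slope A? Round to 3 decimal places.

1.206

A = SD_Y / SD_X = 8.2 / 6.8 = 1.206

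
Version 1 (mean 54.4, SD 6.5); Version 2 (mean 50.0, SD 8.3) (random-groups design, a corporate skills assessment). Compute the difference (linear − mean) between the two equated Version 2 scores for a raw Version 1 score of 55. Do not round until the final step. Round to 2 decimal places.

Mean-equated: 55 + (50.0 − 54.4) = 50.60
Linear-equated: (8.3/6.5)(55 − 54.4) + 50.0 = 50.766
Difference = 50.766 − 50.60 = 0.17

0.17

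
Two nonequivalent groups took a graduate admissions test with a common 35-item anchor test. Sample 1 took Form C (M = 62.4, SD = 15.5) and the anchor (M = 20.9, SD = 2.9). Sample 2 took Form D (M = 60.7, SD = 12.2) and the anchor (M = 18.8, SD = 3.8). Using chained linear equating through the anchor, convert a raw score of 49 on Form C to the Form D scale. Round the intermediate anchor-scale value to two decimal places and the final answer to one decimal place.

59.4

Form C → anchor (Sample 1): v = (2.9/15.5)(49 − 62.4) + 20.9 = 18.39
anchor → Form D (Sample 2): y = (12.2/3.8)(18.39 − 18.8) + 60.7 = 59.4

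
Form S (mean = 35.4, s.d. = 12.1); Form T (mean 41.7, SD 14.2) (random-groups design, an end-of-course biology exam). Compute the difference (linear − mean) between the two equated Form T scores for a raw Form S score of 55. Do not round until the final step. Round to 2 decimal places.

Mean-equated: 55 + (41.7 − 35.4) = 61.30
Linear-equated: (14.2/12.1)(55 − 35.4) + 41.7 = 64.702
Difference = 64.702 − 61.30 = 3.40

3.40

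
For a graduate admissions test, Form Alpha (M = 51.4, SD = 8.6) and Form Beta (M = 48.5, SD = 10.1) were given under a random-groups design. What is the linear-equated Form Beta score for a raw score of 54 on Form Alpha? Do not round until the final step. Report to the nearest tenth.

Linear equating: y = (SD_Y/SD_X)(x − M_X) + M_Y
y = (10.1/8.6)(54 − 51.4) + 48.5
y = 1.174419 × 2.6 + 48.5 = 3.0535 + 48.5 = 51.6

51.6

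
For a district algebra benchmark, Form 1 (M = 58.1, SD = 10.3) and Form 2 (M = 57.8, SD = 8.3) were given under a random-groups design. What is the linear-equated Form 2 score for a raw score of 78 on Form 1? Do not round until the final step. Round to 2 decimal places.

73.84

Linear equating: y = (SD_Y/SD_X)(x − M_X) + M_Y
y = (8.3/10.3)(78 − 58.1) + 57.8
y = 0.805825 × 19.9 + 57.8 = 16.0359 + 57.8 = 73.84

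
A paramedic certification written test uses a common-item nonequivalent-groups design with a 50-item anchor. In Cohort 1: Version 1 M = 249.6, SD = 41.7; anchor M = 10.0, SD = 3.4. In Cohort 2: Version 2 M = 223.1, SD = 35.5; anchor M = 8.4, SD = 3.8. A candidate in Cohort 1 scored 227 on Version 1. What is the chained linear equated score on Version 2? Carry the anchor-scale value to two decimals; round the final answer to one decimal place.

Version 1 → anchor (Cohort 1): v = (3.4/41.7)(227 − 249.6) + 10.0 = 8.16
anchor → Version 2 (Cohort 2): y = (35.5/3.8)(8.16 − 8.4) + 223.1 = 220.9

220.9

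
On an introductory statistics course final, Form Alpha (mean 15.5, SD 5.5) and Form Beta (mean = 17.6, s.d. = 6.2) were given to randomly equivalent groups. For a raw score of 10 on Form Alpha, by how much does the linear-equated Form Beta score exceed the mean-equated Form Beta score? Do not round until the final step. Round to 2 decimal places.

Mean-equated: 10 + (17.6 − 15.5) = 12.10
Linear-equated: (6.2/5.5)(10 − 15.5) + 17.6 = 11.400
Difference = 11.400 − 12.10 = -0.70

-0.70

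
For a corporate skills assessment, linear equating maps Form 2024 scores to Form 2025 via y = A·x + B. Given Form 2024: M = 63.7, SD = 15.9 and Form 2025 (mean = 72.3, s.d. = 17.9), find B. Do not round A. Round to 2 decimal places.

A = SD_Y / SD_X = 17.9 / 15.9 = 1.125786
B = M_Y − A·M_X = 72.3 − 1.125786 × 63.7 = 0.59

0.59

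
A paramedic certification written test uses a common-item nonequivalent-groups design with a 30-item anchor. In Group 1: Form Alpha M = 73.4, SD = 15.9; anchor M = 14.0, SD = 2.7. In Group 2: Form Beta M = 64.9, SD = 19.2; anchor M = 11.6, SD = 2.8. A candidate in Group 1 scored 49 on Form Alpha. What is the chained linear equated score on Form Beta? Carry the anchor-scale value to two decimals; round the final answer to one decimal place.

53.0

Form Alpha → anchor (Group 1): v = (2.7/15.9)(49 − 73.4) + 14.0 = 9.86
anchor → Form Beta (Group 2): y = (19.2/2.8)(9.86 − 11.6) + 64.9 = 53.0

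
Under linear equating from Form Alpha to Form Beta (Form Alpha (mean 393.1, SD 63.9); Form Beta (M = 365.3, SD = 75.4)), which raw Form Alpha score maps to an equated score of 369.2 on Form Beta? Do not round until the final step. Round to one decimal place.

396.4

Invert y = (SD_Y/SD_X)(x − M_X) + M_Y:
x = (SD_X/SD_Y)(y − M_Y) + M_X = (63.9/75.4)(369.2 − 365.3) + 393.1
x = 0.847480 × 3.900 + 393.1 = 396.4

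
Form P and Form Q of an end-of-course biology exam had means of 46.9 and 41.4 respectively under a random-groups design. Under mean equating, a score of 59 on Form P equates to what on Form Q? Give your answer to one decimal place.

Mean equating: y = x + (M_Y − M_X) = 59 + (41.4 − 46.9) = 53.5

53.5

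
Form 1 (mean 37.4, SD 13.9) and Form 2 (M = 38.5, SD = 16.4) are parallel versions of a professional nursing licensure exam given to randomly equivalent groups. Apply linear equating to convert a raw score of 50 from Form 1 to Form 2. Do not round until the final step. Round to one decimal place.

53.4

Linear equating: y = (SD_Y/SD_X)(x − M_X) + M_Y
y = (16.4/13.9)(50 − 37.4) + 38.5
y = 1.179856 × 12.6 + 38.5 = 14.8662 + 38.5 = 53.4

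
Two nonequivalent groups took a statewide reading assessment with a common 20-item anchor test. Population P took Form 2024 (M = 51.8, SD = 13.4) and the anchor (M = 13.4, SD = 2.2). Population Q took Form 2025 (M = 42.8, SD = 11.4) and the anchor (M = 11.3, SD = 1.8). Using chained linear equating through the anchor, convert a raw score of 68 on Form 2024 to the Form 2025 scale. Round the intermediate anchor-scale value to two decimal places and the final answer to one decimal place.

Form 2024 → anchor (Population P): v = (2.2/13.4)(68 − 51.8) + 13.4 = 16.06
anchor → Form 2025 (Population Q): y = (11.4/1.8)(16.06 − 11.3) + 42.8 = 72.9

72.9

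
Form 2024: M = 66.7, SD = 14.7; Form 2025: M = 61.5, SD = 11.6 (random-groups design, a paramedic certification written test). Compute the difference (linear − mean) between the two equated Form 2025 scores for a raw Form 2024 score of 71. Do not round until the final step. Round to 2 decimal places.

Mean-equated: 71 + (61.5 − 66.7) = 65.80
Linear-equated: (11.6/14.7)(71 − 66.7) + 61.5 = 64.893
Difference = 64.893 − 65.80 = -0.91

-0.91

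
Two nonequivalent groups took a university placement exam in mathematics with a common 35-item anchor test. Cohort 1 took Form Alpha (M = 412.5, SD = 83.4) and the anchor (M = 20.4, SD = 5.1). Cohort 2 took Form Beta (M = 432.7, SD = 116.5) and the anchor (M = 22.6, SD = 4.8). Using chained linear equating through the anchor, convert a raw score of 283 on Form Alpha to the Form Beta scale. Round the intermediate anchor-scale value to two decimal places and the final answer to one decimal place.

Form Alpha → anchor (Cohort 1): v = (5.1/83.4)(283 − 412.5) + 20.4 = 12.48
anchor → Form Beta (Cohort 2): y = (116.5/4.8)(12.48 − 22.6) + 432.7 = 187.1

187.1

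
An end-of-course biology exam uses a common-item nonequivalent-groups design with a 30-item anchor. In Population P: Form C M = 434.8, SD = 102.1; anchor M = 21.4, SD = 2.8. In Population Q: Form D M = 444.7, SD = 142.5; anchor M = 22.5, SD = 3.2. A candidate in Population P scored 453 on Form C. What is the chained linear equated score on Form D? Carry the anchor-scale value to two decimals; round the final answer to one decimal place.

Form C → anchor (Population P): v = (2.8/102.1)(453 − 434.8) + 21.4 = 21.90
anchor → Form D (Population Q): y = (142.5/3.2)(21.90 − 22.5) + 444.7 = 418.0

418.0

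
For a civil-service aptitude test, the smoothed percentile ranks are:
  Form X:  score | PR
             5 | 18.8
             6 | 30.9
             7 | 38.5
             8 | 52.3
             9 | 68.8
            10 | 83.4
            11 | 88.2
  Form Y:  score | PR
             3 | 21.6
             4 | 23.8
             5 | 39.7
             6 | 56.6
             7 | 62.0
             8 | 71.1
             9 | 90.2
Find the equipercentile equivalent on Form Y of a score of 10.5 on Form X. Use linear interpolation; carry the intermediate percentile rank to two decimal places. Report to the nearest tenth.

PR of 10.5 on Form X: 83.4 + (10.5 − 10)/(11 − 10) × (88.2 − 83.4) = 85.80
On Form Y, PR 85.80 falls between score 8 (PR 71.1) and 9 (PR 90.2).
Interpolate: 8 + (85.80 − 71.1)/(90.2 − 71.1) × (9 − 8) = 8.8

8.8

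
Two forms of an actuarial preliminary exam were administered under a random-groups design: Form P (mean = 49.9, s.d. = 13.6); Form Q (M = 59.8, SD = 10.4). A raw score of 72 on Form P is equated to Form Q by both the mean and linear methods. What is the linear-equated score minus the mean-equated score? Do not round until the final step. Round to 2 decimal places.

Mean-equated: 72 + (59.8 − 49.9) = 81.90
Linear-equated: (10.4/13.6)(72 − 49.9) + 59.8 = 76.700
Difference = 76.700 − 81.90 = -5.20

-5.20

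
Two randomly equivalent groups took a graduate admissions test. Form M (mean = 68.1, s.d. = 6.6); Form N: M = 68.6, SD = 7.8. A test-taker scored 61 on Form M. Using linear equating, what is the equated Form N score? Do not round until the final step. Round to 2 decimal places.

60.21

Linear equating: y = (SD_Y/SD_X)(x − M_X) + M_Y
y = (7.8/6.6)(61 − 68.1) + 68.6
y = 1.181818 × -7.1 + 68.6 = -8.3909 + 68.6 = 60.21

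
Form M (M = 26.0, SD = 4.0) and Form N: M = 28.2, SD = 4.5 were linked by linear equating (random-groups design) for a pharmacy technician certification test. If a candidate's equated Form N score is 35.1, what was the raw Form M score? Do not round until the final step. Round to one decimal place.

Invert y = (SD_Y/SD_X)(x − M_X) + M_Y:
x = (SD_X/SD_Y)(y − M_Y) + M_X = (4.0/4.5)(35.1 − 28.2) + 26.0
x = 0.888889 × 6.900 + 26.0 = 32.1

32.1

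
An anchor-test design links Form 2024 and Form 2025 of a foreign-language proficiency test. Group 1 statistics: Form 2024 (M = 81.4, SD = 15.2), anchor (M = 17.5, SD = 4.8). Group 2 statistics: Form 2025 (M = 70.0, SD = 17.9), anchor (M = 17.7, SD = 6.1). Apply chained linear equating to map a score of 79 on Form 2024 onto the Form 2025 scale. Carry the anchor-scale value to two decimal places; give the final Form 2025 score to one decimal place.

Form 2024 → anchor (Group 1): v = (4.8/15.2)(79 − 81.4) + 17.5 = 16.74
anchor → Form 2025 (Group 2): y = (17.9/6.1)(16.74 − 17.7) + 70.0 = 67.2

67.2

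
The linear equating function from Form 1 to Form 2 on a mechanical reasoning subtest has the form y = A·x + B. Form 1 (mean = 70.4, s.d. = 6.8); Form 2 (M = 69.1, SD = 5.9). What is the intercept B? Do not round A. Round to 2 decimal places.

8.02

A = SD_Y / SD_X = 5.9 / 6.8 = 0.867647
B = M_Y − A·M_X = 69.1 − 0.867647 × 70.4 = 8.02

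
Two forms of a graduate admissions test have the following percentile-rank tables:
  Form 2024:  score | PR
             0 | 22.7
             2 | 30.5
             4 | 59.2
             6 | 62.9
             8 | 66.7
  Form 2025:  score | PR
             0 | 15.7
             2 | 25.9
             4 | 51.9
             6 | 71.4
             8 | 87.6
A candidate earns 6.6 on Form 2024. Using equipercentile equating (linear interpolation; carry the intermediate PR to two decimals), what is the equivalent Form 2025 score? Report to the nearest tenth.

PR of 6.6 on Form 2024: 62.9 + (6.6 − 6)/(8 − 6) × (66.7 − 62.9) = 64.04
On Form 2025, PR 64.04 falls between score 4 (PR 51.9) and 6 (PR 71.4).
Interpolate: 4 + (64.04 − 51.9)/(71.4 − 51.9) × (6 − 4) = 5.2

5.2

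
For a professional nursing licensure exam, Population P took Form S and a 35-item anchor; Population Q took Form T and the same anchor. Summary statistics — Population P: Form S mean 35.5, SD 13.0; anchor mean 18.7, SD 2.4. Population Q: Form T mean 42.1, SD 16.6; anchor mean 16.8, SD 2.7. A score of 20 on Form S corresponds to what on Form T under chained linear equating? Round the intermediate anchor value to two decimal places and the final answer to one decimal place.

Form S → anchor (Population P): v = (2.4/13.0)(20 − 35.5) + 18.7 = 15.84
anchor → Form T (Population Q): y = (16.6/2.7)(15.84 − 16.8) + 42.1 = 36.2

36.2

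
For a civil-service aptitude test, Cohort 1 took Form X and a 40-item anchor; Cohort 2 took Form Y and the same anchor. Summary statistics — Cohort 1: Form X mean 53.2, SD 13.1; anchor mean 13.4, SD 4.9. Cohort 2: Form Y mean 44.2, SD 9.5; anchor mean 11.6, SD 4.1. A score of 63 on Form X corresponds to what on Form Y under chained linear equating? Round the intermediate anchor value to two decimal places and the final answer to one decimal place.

56.9

Form X → anchor (Cohort 1): v = (4.9/13.1)(63 − 53.2) + 13.4 = 17.07
anchor → Form Y (Cohort 2): y = (9.5/4.1)(17.07 − 11.6) + 44.2 = 56.9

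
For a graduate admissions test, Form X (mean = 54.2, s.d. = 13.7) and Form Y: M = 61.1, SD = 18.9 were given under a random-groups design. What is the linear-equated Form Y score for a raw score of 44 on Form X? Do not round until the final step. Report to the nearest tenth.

47.0

Linear equating: y = (SD_Y/SD_X)(x − M_X) + M_Y
y = (18.9/13.7)(44 − 54.2) + 61.1
y = 1.379562 × -10.2 + 61.1 = -14.0715 + 61.1 = 47.0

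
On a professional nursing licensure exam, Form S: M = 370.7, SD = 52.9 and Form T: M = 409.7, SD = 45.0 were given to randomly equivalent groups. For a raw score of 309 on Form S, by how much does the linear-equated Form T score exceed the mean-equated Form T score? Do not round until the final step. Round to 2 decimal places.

Mean-equated: 309 + (409.7 − 370.7) = 348.00
Linear-equated: (45.0/52.9)(309 − 370.7) + 409.7 = 357.214
Difference = 357.214 − 348.00 = 9.21

9.21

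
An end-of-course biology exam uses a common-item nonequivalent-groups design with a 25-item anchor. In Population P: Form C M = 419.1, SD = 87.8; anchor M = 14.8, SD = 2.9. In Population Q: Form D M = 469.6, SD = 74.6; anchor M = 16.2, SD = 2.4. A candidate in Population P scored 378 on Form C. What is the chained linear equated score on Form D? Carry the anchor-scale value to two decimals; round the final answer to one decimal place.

383.8

Form C → anchor (Population P): v = (2.9/87.8)(378 − 419.1) + 14.8 = 13.44
anchor → Form D (Population Q): y = (74.6/2.4)(13.44 − 16.2) + 469.6 = 383.8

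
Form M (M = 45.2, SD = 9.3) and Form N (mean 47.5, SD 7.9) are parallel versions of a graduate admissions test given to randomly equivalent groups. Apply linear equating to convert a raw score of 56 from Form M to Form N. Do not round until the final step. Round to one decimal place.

56.7

Linear equating: y = (SD_Y/SD_X)(x − M_X) + M_Y
y = (7.9/9.3)(56 − 45.2) + 47.5
y = 0.849462 × 10.8 + 47.5 = 9.1742 + 47.5 = 56.7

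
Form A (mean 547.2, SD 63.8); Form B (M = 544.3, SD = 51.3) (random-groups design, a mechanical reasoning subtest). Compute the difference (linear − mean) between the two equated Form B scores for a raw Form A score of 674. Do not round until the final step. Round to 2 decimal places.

-24.84

Mean-equated: 674 + (544.3 − 547.2) = 671.10
Linear-equated: (51.3/63.8)(674 − 547.2) + 544.3 = 646.257
Difference = 646.257 − 671.10 = -24.84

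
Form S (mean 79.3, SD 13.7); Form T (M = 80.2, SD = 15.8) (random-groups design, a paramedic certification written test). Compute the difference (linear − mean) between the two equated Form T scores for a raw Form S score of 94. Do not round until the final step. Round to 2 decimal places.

2.25

Mean-equated: 94 + (80.2 − 79.3) = 94.90
Linear-equated: (15.8/13.7)(94 − 79.3) + 80.2 = 97.153
Difference = 97.153 − 94.90 = 2.25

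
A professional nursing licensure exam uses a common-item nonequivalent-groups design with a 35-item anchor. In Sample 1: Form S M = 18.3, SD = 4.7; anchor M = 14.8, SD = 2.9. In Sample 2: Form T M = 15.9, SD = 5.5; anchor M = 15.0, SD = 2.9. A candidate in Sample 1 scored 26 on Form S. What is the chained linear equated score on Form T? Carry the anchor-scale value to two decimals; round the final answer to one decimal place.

24.5

Form S → anchor (Sample 1): v = (2.9/4.7)(26 − 18.3) + 14.8 = 19.55
anchor → Form T (Sample 2): y = (5.5/2.9)(19.55 − 15.0) + 15.9 = 24.5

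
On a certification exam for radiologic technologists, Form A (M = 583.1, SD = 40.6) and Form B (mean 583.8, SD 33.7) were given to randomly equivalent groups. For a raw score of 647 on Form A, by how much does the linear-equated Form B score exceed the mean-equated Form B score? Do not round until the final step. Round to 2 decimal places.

Mean-equated: 647 + (583.8 − 583.1) = 647.70
Linear-equated: (33.7/40.6)(647 − 583.1) + 583.8 = 636.840
Difference = 636.840 − 647.70 = -10.86

-10.86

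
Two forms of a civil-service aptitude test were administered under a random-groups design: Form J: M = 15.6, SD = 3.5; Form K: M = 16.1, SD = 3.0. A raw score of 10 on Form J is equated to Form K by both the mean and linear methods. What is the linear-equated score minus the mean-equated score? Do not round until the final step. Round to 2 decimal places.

0.80

Mean-equated: 10 + (16.1 − 15.6) = 10.50
Linear-equated: (3.0/3.5)(10 − 15.6) + 16.1 = 11.300
Difference = 11.300 − 10.50 = 0.80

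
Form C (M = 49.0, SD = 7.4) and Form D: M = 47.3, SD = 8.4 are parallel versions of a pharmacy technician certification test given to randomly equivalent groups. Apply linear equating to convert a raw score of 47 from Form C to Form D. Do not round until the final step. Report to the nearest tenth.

Linear equating: y = (SD_Y/SD_X)(x − M_X) + M_Y
y = (8.4/7.4)(47 − 49.0) + 47.3
y = 1.135135 × -2.0 + 47.3 = -2.2703 + 47.3 = 45.0

45.0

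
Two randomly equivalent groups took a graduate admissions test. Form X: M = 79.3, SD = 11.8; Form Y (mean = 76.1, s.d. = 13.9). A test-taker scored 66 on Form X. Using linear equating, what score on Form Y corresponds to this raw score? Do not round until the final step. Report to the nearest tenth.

Linear equating: y = (SD_Y/SD_X)(x − M_X) + M_Y
y = (13.9/11.8)(66 − 79.3) + 76.1
y = 1.177966 × -13.3 + 76.1 = -15.6669 + 76.1 = 60.4

60.4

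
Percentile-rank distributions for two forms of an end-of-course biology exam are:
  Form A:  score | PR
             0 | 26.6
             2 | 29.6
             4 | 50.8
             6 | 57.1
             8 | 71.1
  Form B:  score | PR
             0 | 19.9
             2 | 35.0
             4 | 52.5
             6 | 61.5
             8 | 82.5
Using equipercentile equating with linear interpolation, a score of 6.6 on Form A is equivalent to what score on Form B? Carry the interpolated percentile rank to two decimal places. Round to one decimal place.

6.0

PR of 6.6 on Form A: 57.1 + (6.6 − 6)/(8 − 6) × (71.1 − 57.1) = 61.30
On Form B, PR 61.30 falls between score 4 (PR 52.5) and 6 (PR 61.5).
Interpolate: 4 + (61.30 − 52.5)/(61.5 − 52.5) × (6 − 4) = 6.0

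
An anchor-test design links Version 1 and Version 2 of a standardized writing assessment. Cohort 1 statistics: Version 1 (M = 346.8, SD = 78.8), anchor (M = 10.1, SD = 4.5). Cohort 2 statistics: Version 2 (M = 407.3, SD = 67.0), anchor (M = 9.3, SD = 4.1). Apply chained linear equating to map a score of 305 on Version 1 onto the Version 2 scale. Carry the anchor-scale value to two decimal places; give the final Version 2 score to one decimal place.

Version 1 → anchor (Cohort 1): v = (4.5/78.8)(305 − 346.8) + 10.1 = 7.71
anchor → Version 2 (Cohort 2): y = (67.0/4.1)(7.71 − 9.3) + 407.3 = 381.3

381.3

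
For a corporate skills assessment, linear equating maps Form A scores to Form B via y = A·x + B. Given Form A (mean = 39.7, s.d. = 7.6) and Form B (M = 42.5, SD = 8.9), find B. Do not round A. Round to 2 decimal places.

A = SD_Y / SD_X = 8.9 / 7.6 = 1.171053
B = M_Y − A·M_X = 42.5 − 1.171053 × 39.7 = -3.99

-3.99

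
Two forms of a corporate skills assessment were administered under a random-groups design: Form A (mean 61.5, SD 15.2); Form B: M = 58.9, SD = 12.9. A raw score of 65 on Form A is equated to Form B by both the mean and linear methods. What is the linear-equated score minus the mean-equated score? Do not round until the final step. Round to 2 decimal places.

Mean-equated: 65 + (58.9 − 61.5) = 62.40
Linear-equated: (12.9/15.2)(65 − 61.5) + 58.9 = 61.870
Difference = 61.870 − 62.40 = -0.53

-0.53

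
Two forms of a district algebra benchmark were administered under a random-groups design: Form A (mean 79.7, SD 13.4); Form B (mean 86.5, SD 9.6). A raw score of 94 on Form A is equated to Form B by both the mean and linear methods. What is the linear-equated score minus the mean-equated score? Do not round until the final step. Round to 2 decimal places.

-4.06

Mean-equated: 94 + (86.5 − 79.7) = 100.80
Linear-equated: (9.6/13.4)(94 − 79.7) + 86.5 = 96.745
Difference = 96.745 − 100.80 = -4.06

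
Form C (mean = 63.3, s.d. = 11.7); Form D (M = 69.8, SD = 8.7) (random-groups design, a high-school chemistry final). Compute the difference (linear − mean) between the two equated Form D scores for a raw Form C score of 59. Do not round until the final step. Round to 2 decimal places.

Mean-equated: 59 + (69.8 − 63.3) = 65.50
Linear-equated: (8.7/11.7)(59 − 63.3) + 69.8 = 66.603
Difference = 66.603 − 65.50 = 1.10

1.10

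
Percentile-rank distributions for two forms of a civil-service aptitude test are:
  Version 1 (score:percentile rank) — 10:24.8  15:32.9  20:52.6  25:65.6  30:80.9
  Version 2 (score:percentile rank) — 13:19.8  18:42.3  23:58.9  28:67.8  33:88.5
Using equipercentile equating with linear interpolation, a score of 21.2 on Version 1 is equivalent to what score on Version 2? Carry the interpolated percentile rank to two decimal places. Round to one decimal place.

PR of 21.2 on Version 1: 52.6 + (21.2 − 20)/(25 − 20) × (65.6 − 52.6) = 55.72
On Version 2, PR 55.72 falls between score 18 (PR 42.3) and 23 (PR 58.9).
Interpolate: 18 + (55.72 − 42.3)/(58.9 − 42.3) × (23 − 18) = 22.0

22.0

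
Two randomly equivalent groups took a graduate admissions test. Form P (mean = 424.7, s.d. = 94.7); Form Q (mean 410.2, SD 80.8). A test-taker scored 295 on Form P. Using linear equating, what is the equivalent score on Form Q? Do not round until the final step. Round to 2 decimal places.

Linear equating: y = (SD_Y/SD_X)(x − M_X) + M_Y
y = (80.8/94.7)(295 − 424.7) + 410.2
y = 0.853221 × -129.7 + 410.2 = -110.6627 + 410.2 = 299.54

299.54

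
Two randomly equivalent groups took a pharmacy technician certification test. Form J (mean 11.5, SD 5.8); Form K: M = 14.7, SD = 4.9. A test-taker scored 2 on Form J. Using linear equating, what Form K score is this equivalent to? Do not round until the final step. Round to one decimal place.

Linear equating: y = (SD_Y/SD_X)(x − M_X) + M_Y
y = (4.9/5.8)(2 − 11.5) + 14.7
y = 0.844828 × -9.5 + 14.7 = -8.0259 + 14.7 = 6.7

6.7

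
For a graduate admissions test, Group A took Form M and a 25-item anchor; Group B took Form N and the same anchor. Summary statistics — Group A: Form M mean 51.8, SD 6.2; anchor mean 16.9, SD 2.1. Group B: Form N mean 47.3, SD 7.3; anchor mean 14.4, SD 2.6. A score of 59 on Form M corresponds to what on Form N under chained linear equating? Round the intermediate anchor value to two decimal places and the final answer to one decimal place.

Form M → anchor (Group A): v = (2.1/6.2)(59 − 51.8) + 16.9 = 19.34
anchor → Form N (Group B): y = (7.3/2.6)(19.34 − 14.4) + 47.3 = 61.2

61.2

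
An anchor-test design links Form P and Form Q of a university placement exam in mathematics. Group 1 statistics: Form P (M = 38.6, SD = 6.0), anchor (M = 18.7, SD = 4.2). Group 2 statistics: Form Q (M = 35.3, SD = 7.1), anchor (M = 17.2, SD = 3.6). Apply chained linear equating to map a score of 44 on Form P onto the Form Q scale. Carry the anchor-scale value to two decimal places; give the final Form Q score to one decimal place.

45.7

Form P → anchor (Group 1): v = (4.2/6.0)(44 − 38.6) + 18.7 = 22.48
anchor → Form Q (Group 2): y = (7.1/3.6)(22.48 − 17.2) + 35.3 = 45.7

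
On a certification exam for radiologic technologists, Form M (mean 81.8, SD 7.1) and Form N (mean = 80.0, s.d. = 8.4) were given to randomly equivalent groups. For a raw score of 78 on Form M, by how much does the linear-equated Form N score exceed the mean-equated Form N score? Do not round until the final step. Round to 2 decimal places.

-0.70

Mean-equated: 78 + (80.0 − 81.8) = 76.20
Linear-equated: (8.4/7.1)(78 − 81.8) + 80.0 = 75.504
Difference = 75.504 − 76.20 = -0.70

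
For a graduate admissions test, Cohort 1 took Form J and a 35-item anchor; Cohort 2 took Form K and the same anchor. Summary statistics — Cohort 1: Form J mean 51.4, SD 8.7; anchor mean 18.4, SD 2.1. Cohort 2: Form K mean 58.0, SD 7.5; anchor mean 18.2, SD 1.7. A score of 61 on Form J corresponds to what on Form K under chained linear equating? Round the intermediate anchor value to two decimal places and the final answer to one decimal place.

Form J → anchor (Cohort 1): v = (2.1/8.7)(61 − 51.4) + 18.4 = 20.72
anchor → Form K (Cohort 2): y = (7.5/1.7)(20.72 − 18.2) + 58.0 = 69.1

69.1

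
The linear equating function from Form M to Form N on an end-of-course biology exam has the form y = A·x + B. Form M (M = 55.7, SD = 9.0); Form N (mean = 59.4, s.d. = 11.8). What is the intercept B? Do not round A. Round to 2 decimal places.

A = SD_Y / SD_X = 11.8 / 9.0 = 1.311111
B = M_Y − A·M_X = 59.4 − 1.311111 × 55.7 = -13.63

-13.63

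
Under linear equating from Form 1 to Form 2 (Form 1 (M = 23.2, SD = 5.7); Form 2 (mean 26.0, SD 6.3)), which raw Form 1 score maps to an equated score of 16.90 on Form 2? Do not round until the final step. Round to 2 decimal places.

14.97

Invert y = (SD_Y/SD_X)(x − M_X) + M_Y:
x = (SD_X/SD_Y)(y − M_Y) + M_X = (5.7/6.3)(16.90 − 26.0) + 23.2
x = 0.904762 × -9.100 + 23.2 = 14.97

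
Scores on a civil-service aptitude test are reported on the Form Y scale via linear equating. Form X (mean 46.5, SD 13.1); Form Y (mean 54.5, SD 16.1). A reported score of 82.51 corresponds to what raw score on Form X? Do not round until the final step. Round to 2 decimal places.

Invert y = (SD_Y/SD_X)(x − M_X) + M_Y:
x = (SD_X/SD_Y)(y − M_Y) + M_X = (13.1/16.1)(82.51 − 54.5) + 46.5
x = 0.813665 × 28.010 + 46.5 = 69.29

69.29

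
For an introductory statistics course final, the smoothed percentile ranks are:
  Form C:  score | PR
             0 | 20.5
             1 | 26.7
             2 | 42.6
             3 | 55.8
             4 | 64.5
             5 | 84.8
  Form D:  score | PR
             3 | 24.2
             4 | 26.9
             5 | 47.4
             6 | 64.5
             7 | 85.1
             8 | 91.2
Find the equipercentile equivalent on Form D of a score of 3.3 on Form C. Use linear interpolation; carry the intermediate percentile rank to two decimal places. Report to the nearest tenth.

5.6

PR of 3.3 on Form C: 55.8 + (3.3 − 3)/(4 − 3) × (64.5 − 55.8) = 58.41
On Form D, PR 58.41 falls between score 5 (PR 47.4) and 6 (PR 64.5).
Interpolate: 5 + (58.41 − 47.4)/(64.5 − 47.4) × (6 − 5) = 5.6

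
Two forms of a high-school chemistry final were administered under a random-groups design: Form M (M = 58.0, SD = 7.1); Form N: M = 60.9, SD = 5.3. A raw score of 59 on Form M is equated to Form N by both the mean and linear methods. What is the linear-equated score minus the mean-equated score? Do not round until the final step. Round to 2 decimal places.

Mean-equated: 59 + (60.9 − 58.0) = 61.90
Linear-equated: (5.3/7.1)(59 − 58.0) + 60.9 = 61.646
Difference = 61.646 − 61.90 = -0.25

-0.25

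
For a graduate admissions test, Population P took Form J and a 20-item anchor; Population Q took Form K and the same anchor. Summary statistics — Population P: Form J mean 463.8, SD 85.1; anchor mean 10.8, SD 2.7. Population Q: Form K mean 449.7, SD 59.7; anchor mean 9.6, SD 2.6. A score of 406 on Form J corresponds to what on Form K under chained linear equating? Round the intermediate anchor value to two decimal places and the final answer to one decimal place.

Form J → anchor (Population P): v = (2.7/85.1)(406 − 463.8) + 10.8 = 8.97
anchor → Form K (Population Q): y = (59.7/2.6)(8.97 − 9.6) + 449.7 = 435.2

435.2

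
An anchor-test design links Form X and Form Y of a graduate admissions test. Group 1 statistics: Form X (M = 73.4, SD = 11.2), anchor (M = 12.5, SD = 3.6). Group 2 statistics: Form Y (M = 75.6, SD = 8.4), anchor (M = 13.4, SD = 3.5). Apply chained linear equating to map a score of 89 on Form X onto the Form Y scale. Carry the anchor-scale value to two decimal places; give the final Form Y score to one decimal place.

85.5

Form X → anchor (Group 1): v = (3.6/11.2)(89 − 73.4) + 12.5 = 17.51
anchor → Form Y (Group 2): y = (8.4/3.5)(17.51 − 13.4) + 75.6 = 85.5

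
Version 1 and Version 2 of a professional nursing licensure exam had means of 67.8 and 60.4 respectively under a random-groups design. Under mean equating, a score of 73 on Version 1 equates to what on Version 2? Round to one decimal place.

Mean equating: y = x + (M_Y − M_X) = 73 + (60.4 − 67.8) = 65.6

65.6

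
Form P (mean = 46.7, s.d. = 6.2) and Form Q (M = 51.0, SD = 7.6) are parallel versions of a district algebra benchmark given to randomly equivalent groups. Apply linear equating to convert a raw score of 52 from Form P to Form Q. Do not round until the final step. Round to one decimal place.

57.5

Linear equating: y = (SD_Y/SD_X)(x − M_X) + M_Y
y = (7.6/6.2)(52 − 46.7) + 51.0
y = 1.225806 × 5.3 + 51.0 = 6.4968 + 51.0 = 57.5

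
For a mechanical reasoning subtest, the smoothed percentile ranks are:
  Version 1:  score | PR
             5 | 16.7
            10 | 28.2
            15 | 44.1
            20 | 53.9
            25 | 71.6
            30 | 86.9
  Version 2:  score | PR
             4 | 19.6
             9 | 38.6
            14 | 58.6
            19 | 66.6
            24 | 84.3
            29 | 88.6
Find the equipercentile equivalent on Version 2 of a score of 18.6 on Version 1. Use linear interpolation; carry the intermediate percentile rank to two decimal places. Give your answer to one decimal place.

12.1

PR of 18.6 on Version 1: 44.1 + (18.6 − 15)/(20 − 15) × (53.9 − 44.1) = 51.16
On Version 2, PR 51.16 falls between score 9 (PR 38.6) and 14 (PR 58.6).
Interpolate: 9 + (51.16 − 38.6)/(58.6 − 38.6) × (14 − 9) = 12.1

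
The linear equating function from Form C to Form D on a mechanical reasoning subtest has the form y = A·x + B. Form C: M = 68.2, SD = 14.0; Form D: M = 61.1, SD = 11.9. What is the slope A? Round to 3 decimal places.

0.850

A = SD_Y / SD_X = 11.9 / 14.0 = 0.850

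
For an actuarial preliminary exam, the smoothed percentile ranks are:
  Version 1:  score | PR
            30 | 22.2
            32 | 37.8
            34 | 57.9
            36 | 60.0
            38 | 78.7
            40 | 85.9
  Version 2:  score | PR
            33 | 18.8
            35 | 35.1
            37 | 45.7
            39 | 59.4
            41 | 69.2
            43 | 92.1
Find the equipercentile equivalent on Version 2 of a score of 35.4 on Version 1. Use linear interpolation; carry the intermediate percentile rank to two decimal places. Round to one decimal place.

39.0

PR of 35.4 on Version 1: 57.9 + (35.4 − 34)/(36 − 34) × (60.0 − 57.9) = 59.37
On Version 2, PR 59.37 falls between score 37 (PR 45.7) and 39 (PR 59.4).
Interpolate: 37 + (59.37 − 45.7)/(59.4 − 45.7) × (39 − 37) = 39.0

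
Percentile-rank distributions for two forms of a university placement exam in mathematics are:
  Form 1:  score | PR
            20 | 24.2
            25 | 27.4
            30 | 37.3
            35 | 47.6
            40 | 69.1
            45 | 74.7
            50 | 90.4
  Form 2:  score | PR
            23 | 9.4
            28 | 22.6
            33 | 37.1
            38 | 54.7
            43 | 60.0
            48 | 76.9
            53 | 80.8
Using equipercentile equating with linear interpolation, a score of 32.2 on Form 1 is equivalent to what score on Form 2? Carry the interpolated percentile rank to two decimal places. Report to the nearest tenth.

34.3

PR of 32.2 on Form 1: 37.3 + (32.2 − 30)/(35 − 30) × (47.6 − 37.3) = 41.83
On Form 2, PR 41.83 falls between score 33 (PR 37.1) and 38 (PR 54.7).
Interpolate: 33 + (41.83 − 37.1)/(54.7 − 37.1) × (38 − 33) = 34.3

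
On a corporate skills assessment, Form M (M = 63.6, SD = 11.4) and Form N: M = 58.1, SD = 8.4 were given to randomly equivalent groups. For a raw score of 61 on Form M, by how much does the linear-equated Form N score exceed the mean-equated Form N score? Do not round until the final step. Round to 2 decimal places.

Mean-equated: 61 + (58.1 − 63.6) = 55.50
Linear-equated: (8.4/11.4)(61 − 63.6) + 58.1 = 56.184
Difference = 56.184 − 55.50 = 0.68

0.68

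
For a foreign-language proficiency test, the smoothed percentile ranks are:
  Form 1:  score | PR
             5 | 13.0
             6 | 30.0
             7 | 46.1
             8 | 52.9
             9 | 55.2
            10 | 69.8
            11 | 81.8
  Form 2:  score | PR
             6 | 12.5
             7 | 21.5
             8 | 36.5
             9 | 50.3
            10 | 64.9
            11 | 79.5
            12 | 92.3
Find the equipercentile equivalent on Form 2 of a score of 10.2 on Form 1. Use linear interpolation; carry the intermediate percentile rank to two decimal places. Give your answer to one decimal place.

10.5

PR of 10.2 on Form 1: 69.8 + (10.2 − 10)/(11 − 10) × (81.8 − 69.8) = 72.20
On Form 2, PR 72.20 falls between score 10 (PR 64.9) and 11 (PR 79.5).
Interpolate: 10 + (72.20 − 64.9)/(79.5 − 64.9) × (11 − 10) = 10.5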